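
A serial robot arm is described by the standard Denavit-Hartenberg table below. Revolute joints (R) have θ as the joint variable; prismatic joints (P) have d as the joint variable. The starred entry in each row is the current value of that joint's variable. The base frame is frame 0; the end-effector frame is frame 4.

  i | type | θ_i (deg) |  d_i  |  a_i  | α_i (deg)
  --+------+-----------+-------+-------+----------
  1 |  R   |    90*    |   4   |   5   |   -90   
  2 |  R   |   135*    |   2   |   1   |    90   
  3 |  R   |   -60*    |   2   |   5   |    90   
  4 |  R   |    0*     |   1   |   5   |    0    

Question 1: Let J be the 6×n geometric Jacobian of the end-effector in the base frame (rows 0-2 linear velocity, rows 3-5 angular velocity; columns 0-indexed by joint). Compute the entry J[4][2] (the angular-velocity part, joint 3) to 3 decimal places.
axis z_2 = (-0.0000,0.7071,-0.7071); lever o_n−o_2 = (9.1603,-1.5089,-4.3374)
cross product → J_v[:, 2] = (-4.1340,-6.4773,-6.4773)
J_ω[:, 2] = z_2
entry J[4][2] = 0.7071

0.707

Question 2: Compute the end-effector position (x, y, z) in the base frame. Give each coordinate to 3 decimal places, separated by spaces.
after link 1: o_1 = (0.0000, 5.0000, 4.0000)
after link 2: o_2 = (-2.0000, 4.2929, 3.2929)
after link 3: o_3 = (2.3301, 3.9393, 0.1109)
after link 4: o_4 = (7.1603, 2.7839, -1.0445)

7.160 2.784 -1.044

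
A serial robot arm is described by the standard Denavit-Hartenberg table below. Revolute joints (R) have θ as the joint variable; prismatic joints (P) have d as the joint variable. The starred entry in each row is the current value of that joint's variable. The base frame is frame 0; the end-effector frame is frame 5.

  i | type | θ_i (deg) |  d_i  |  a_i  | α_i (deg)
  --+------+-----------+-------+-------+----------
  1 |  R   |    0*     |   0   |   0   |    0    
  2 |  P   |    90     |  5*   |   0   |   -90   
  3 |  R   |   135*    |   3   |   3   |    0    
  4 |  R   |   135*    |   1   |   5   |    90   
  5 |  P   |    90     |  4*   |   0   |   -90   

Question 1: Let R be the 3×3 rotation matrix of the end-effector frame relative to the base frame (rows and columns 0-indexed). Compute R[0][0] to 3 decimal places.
-1.000

End-effector x-axis (col 0 of R) = (-1.0000,0.0000,0.0000)
R[0][0] = -1.0000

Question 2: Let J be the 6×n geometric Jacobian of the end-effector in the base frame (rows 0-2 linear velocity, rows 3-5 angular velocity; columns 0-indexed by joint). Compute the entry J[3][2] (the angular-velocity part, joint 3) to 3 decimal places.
axis z_2 = (-1.0000,0.0000,0.0000); lever o_n−o_2 = (-4.0000,-6.1213,2.8787)
cross product → J_v[:, 2] = (0.0000,2.8787,6.1213)
J_ω[:, 2] = z_2
entry J[3][2] = -1.0000

-1.000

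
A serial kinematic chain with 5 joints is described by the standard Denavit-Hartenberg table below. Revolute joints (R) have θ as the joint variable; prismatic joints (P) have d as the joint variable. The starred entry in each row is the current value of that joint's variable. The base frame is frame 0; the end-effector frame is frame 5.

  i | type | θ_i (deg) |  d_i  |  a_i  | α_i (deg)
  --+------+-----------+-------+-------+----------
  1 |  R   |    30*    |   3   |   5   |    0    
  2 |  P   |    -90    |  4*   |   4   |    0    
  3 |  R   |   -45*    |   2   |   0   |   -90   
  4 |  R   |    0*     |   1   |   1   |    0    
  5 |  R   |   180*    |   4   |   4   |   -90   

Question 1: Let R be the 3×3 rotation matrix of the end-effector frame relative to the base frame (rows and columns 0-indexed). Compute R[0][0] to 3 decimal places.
End-effector x-axis (col 0 of R) = (0.2588,0.9659,-0.0000)
R[0][0] = 0.2588

0.259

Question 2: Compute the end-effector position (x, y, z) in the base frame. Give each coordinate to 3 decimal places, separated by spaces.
11.936 0.640 9.000

after link 1: o_1 = (4.3301, 2.5000, 3.0000)
after link 2: o_2 = (6.3301, -0.9641, 7.0000)
after link 3: o_3 = (6.3301, -0.9641, 9.0000)
after link 4: o_4 = (7.0372, -2.1888, 9.0000)
after link 5: o_5 = (11.9362, 0.6396, 9.0000)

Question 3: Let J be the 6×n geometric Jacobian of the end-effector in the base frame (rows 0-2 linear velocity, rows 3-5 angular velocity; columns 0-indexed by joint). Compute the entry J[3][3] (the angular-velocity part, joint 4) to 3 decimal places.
0.966

axis z_3 = (0.9659,-0.2588,0.0000); lever o_n−o_3 = (5.6061,1.6037,0.0000)
cross product → J_v[:, 3] = (-0.0000,0.0000,3.0000)
J_ω[:, 3] = z_3
entry J[3][3] = 0.9659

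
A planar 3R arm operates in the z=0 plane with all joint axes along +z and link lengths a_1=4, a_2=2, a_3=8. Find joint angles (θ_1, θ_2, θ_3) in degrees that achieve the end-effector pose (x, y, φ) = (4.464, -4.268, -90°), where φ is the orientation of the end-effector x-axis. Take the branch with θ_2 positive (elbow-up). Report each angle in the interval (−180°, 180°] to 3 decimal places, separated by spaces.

wrist centre = target − a_3·(cos φ, sin φ) = (4.4640, 3.7320)
cos θ_2 = (33.8551−4²−2²)/(2·4·2) = 0.8659; θ_2 = 30.0092° (elbow-up)
β = atan2(3.7320,4.4640) = 39.8963°; ψ = atan2(1.0003,5.7319) = 9.8991°
θ_1 = β − ψ = 29.9973°
θ_3 = φ − θ_1 − θ_2 = -150.0065° (wrapped to (-180°,180°])

29.997 30.009 -150.006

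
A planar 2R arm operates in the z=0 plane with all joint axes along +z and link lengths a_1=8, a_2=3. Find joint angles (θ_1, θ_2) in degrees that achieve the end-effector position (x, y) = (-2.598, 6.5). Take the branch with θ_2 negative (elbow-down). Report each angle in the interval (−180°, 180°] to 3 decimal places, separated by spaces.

133.573 -120.001

cos θ_2 = (48.9996−8²−3²)/(2·8·3) = -0.5000; θ_2 = -120.0005° (elbow-down)
β = atan2(6.5000,-2.5980) = 111.7862°; ψ = atan2(-2.5981,6.5000) = -21.7868°
θ_1 = β − ψ = 133.5730°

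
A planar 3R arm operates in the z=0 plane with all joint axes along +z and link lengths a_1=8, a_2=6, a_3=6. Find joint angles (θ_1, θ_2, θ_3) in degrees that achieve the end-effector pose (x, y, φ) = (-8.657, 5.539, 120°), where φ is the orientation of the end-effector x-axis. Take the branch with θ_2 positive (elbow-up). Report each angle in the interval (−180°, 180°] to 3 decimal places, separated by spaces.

wrist centre = target − a_3·(cos φ, sin φ) = (-5.6570, 0.3428)
cos θ_2 = (32.1192−8²−6²)/(2·8·6) = -0.7071; θ_2 = 134.9988° (elbow-up)
β = atan2(0.3428,-5.6570) = 176.5318°; ψ = atan2(4.2427,3.7574) = 48.4712°
θ_1 = β − ψ = 128.0605°
θ_3 = φ − θ_1 − θ_2 = -143.0593° (wrapped to (-180°,180°])

128.061 134.999 -143.059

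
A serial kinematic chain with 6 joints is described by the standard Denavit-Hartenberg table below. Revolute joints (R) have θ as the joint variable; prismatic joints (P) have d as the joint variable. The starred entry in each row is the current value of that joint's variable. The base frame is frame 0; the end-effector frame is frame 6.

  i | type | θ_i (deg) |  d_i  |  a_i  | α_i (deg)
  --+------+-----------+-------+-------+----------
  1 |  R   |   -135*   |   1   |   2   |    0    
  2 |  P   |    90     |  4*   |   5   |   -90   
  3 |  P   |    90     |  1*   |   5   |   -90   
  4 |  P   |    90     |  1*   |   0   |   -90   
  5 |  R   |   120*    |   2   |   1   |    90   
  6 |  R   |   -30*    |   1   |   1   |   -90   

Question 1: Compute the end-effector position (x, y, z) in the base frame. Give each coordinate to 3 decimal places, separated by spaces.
after link 1: o_1 = (-1.4142, -1.4142, 1.0000)
after link 2: o_2 = (2.1213, -4.9497, 5.0000)
after link 3: o_3 = (2.8284, -4.2426, 0.0000)
after link 4: o_4 = (2.1213, -3.5355, 0.0000)
after link 5: o_5 = (3.0872, -3.7944, 2.0000)
after link 6: o_6 = (3.6649, -4.9844, 1.5000)

3.665 -4.984 1.500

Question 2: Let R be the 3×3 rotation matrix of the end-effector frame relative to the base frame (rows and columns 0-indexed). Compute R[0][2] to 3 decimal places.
End-effector z-axis (col 2 of R) = (0.4830,-0.1294,0.8660)
R[0][2] = 0.4830

0.483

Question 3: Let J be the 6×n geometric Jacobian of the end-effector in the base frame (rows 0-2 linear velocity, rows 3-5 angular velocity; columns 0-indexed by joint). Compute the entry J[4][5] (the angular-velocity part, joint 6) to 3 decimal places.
-0.966

axis z_5 = (-0.2588,-0.9659,0.0000); lever o_n−o_5 = (0.5777,-1.1901,-0.5000)
cross product → J_v[:, 5] = (0.4830,-0.1294,0.8660)
J_ω[:, 5] = z_5
entry J[4][5] = -0.9659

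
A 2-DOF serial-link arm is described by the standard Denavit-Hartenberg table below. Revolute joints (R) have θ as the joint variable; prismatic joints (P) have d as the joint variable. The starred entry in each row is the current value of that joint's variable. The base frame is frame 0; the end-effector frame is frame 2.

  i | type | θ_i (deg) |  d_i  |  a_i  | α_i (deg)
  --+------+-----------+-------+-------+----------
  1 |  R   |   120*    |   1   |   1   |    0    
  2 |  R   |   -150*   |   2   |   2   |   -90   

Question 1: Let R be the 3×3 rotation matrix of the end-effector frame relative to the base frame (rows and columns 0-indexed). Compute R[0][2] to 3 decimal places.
0.500

End-effector z-axis (col 2 of R) = (0.5000,0.8660,0.0000)
R[0][2] = 0.5000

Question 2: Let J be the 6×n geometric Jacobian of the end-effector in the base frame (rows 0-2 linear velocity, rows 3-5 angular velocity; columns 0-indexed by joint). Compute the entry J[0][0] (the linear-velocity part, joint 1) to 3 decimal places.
axis z_0 = ẑ; lever o_n−o_0 = (1.2321,-0.1340,3.0000)
cross product → J_v[:, 0] = (0.1340,1.2321,-0.0000)
J_ω[:, 0] = z_0
entry J[0][0] = 0.1340

0.134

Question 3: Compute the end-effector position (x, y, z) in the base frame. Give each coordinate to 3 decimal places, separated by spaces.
after link 1: o_1 = (-0.5000, 0.8660, 1.0000)
after link 2: o_2 = (1.2321, -0.1340, 3.0000)

1.232 -0.134 3.000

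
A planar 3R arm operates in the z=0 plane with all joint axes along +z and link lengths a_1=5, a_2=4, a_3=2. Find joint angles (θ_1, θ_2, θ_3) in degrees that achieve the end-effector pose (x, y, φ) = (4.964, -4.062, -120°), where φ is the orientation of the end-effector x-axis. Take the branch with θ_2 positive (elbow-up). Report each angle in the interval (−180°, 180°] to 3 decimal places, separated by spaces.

wrist centre = target − a_3·(cos φ, sin φ) = (5.9640, -2.3299)
cos θ_2 = (40.9980−5²−4²)/(2·5·4) = -0.0001; θ_2 = 90.0029° (elbow-up)
β = atan2(-2.3299,5.9640) = -21.3390°; ψ = atan2(4.0000,4.9998) = 38.6609°
θ_1 = β − ψ = -60.0000°
θ_3 = φ − θ_1 − θ_2 = -150.0029° (wrapped to (-180°,180°])

-60.000 90.003 -150.003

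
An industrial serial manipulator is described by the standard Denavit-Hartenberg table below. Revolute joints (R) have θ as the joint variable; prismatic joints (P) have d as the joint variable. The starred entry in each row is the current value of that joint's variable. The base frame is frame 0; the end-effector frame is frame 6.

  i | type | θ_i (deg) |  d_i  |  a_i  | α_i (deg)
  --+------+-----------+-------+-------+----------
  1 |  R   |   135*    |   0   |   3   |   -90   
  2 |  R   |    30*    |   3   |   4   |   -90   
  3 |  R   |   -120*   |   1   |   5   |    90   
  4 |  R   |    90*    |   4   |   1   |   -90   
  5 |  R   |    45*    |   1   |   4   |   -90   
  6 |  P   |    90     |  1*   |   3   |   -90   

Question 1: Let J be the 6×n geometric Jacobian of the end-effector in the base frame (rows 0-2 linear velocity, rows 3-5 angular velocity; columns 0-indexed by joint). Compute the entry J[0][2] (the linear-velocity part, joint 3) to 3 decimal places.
-6.329

axis z_2 = (0.3536,-0.3536,-0.8660); lever o_n−o_2 = (-0.2757,-7.9691,-1.6180)
cross product → J_v[:, 2] = (-6.3294,0.8108,-2.9150)
J_ω[:, 2] = z_2
entry J[0][2] = -6.3294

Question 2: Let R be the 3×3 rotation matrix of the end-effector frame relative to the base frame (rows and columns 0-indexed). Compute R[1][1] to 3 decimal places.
End-effector y-axis (col 1 of R) = (0.8750,-0.3750,-0.3062)
R[1][1] = -0.3750

-0.375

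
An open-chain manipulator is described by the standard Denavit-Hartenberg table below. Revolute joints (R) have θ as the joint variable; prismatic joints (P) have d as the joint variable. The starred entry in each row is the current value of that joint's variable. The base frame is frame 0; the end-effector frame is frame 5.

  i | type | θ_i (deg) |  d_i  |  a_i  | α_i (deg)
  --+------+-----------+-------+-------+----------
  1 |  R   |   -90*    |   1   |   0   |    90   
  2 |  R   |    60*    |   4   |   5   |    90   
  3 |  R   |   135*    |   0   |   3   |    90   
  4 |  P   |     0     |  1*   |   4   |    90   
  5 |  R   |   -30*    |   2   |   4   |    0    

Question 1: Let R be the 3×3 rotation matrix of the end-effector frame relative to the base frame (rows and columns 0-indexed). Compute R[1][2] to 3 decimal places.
End-effector z-axis (col 2 of R) = (-0.0000,0.8660,0.5000)
R[1][2] = 0.8660

0.866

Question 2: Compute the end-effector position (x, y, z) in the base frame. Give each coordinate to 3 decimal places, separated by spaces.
after link 1: o_1 = (0.0000, 0.0000, 1.0000)
after link 2: o_2 = (-4.0000, -2.5000, 5.3301)
after link 3: o_3 = (-6.1213, -1.4393, 3.4930)
after link 4: o_4 = (-9.6569, -0.3787, 1.6559)
after link 5: o_5 = (-10.6921, 3.2852, -0.6902)

-10.692 3.285 -0.690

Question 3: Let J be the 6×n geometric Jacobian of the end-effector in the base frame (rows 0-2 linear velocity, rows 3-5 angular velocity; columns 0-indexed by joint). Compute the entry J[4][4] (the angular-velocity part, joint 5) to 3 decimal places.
0.866

axis z_4 = (-0.0000,0.8660,0.5000); lever o_n−o_4 = (-1.0353,3.6639,-2.3461)
cross product → J_v[:, 4] = (-3.8637,-0.5176,0.8966)
J_ω[:, 4] = z_4
entry J[4][4] = 0.8660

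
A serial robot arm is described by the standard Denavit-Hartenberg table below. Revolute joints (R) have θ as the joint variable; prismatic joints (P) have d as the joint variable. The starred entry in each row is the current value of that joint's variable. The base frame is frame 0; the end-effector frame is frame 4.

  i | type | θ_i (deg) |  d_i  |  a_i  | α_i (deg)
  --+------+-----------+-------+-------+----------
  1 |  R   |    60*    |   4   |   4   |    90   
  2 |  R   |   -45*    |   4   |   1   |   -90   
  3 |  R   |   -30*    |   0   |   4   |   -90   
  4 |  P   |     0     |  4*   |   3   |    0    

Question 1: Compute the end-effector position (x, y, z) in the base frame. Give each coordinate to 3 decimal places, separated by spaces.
after link 1: o_1 = (2.0000, 3.4641, 4.0000)
after link 2: o_2 = (5.8177, 2.0765, 3.2929)
after link 3: o_3 = (8.7745, 3.1978, 0.8434)
after link 4: o_4 = (8.6992, 6.9956, -2.4079)

8.699 6.996 -2.408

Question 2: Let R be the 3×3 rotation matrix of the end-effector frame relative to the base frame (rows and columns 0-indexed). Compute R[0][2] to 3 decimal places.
-0.573

End-effector z-axis (col 2 of R) = (-0.5732,0.7392,-0.3536)
R[0][2] = -0.5732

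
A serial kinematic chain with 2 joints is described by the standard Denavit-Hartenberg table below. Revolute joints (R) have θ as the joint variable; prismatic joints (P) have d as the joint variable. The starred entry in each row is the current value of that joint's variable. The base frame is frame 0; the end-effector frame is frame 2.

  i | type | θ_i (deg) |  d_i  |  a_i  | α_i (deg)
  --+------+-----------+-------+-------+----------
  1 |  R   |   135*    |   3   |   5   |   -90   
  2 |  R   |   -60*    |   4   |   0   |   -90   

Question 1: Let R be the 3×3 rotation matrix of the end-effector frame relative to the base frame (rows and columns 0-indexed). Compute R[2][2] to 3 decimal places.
-0.500

End-effector z-axis (col 2 of R) = (-0.6124,0.6124,-0.5000)
R[2][2] = -0.5000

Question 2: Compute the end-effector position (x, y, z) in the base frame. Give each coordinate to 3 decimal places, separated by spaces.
-6.364 0.707 3.000

after link 1: o_1 = (-3.5355, 3.5355, 3.0000)
after link 2: o_2 = (-6.3640, 0.7071, 3.0000)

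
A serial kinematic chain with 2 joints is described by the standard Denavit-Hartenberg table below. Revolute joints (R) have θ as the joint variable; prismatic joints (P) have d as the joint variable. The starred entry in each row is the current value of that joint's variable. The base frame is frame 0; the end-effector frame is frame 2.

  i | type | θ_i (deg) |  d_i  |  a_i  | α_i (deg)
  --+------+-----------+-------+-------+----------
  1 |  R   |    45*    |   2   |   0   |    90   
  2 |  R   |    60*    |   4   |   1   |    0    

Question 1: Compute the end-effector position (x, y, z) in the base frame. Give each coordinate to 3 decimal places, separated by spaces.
3.182 -2.475 2.866

after link 1: o_1 = (0.0000, 0.0000, 2.0000)
after link 2: o_2 = (3.1820, -2.4749, 2.8660)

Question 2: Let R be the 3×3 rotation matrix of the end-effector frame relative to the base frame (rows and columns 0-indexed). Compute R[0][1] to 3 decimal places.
-0.612

End-effector y-axis (col 1 of R) = (-0.6124,-0.6124,0.5000)
R[0][1] = -0.6124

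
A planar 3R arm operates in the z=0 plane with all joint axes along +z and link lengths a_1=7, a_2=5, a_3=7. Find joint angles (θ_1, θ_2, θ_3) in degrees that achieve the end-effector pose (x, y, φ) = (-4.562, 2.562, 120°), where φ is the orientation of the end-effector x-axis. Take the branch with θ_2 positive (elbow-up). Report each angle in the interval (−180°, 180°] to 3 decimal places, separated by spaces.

wrist centre = target − a_3·(cos φ, sin φ) = (-1.0620, -3.5002)
cos θ_2 = (13.3791−7²−5²)/(2·7·5) = -0.8660; θ_2 = 149.9986° (elbow-up)
β = atan2(-3.5002,-1.0620) = -106.8785°; ψ = atan2(2.5001,2.6699) = 43.1186°
θ_1 = β − ψ = -149.9971°
θ_3 = φ − θ_1 − θ_2 = 119.9985° (wrapped to (-180°,180°])

-149.997 149.999 119.999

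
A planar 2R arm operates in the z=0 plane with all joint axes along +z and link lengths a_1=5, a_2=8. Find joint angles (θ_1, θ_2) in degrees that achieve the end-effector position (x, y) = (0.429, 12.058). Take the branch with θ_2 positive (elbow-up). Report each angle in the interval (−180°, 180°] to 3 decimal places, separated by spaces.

60.009 44.989

cos θ_2 = (145.5794−5²−8²)/(2·5·8) = 0.7072; θ_2 = 44.9890° (elbow-up)
β = atan2(12.0580,0.4290) = 87.9624°; ψ = atan2(5.6558,10.6579) = 27.9532°
θ_1 = β − ψ = 60.0092°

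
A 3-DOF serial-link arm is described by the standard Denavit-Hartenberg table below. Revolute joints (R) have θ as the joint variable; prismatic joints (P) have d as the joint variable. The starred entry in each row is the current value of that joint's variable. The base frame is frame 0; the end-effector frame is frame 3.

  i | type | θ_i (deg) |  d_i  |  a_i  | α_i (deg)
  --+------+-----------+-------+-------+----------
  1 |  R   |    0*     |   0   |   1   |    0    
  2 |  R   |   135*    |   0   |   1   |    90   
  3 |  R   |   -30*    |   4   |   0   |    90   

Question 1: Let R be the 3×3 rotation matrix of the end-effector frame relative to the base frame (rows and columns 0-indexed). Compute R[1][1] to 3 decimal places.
End-effector y-axis (col 1 of R) = (0.7071,0.7071,0.0000)
R[1][1] = 0.7071

0.707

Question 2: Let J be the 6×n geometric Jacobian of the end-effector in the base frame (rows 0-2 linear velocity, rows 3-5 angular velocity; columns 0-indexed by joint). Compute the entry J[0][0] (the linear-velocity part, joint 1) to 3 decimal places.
axis z_0 = ẑ; lever o_n−o_0 = (3.1213,3.5355,0.0000)
cross product → J_v[:, 0] = (-3.5355,3.1213,0.0000)
J_ω[:, 0] = z_0
entry J[0][0] = -3.5355

-3.536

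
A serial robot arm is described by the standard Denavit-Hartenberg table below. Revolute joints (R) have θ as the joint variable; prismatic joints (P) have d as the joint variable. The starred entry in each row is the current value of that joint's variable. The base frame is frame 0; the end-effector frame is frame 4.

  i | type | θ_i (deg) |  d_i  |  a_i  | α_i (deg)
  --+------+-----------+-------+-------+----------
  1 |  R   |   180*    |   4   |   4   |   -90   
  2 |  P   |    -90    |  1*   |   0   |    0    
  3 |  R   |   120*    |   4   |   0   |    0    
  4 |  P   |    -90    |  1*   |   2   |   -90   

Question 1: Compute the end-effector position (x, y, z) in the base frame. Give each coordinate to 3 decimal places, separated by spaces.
after link 1: o_1 = (-4.0000, 0.0000, 4.0000)
after link 2: o_2 = (-4.0000, -1.0000, 4.0000)
after link 3: o_3 = (-4.0000, -5.0000, 4.0000)
after link 4: o_4 = (-5.0000, -6.0000, 5.7321)

-5.000 -6.000 5.732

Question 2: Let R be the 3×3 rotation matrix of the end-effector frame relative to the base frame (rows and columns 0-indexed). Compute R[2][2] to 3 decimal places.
-0.500

End-effector z-axis (col 2 of R) = (-0.8660,0.0000,-0.5000)
R[2][2] = -0.5000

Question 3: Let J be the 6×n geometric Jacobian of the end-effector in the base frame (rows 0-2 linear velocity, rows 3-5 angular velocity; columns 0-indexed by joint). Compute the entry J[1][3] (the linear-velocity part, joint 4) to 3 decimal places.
-1.000

prismatic axis z_3 = (-0.0000,-1.0000,0.0000)
J_v[:, 3] = z_3; J_ω[:, 3] = (0,0,0)
entry J[1][3] = -1.0000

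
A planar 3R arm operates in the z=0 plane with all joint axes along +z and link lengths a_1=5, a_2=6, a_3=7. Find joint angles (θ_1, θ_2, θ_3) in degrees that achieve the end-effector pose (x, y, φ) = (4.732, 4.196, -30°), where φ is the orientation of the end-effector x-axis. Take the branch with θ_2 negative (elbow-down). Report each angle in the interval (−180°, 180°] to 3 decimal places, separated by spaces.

wrist centre = target − a_3·(cos φ, sin φ) = (-1.3302, 7.6960)
cos θ_2 = (60.9978−5²−6²)/(2·5·6) = -0.0000; θ_2 = -90.0021° (elbow-down)
β = atan2(7.6960,-1.3302) = 99.8061°; ψ = atan2(-6.0000,4.9998) = -50.1957°
θ_1 = β − ψ = 150.0018°
θ_3 = φ − θ_1 − θ_2 = -89.9997° (wrapped to (-180°,180°])

150.002 -90.002 -90.000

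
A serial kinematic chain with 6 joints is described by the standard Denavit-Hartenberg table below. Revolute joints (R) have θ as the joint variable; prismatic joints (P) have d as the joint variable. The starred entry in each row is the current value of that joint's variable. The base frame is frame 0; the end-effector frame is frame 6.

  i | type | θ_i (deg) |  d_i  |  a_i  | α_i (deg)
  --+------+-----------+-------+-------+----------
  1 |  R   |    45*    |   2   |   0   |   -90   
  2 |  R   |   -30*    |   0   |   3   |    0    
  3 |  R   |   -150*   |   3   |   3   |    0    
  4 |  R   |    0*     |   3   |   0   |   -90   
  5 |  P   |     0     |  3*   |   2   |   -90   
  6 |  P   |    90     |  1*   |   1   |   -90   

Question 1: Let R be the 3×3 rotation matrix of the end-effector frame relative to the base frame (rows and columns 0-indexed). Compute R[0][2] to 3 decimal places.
End-effector z-axis (col 2 of R) = (0.7071,0.7071,-0.0000)
R[0][2] = 0.7071

0.707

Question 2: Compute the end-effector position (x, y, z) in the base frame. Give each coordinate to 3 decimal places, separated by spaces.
-5.234 1.837 5.500

after link 1: o_1 = (0.0000, 0.0000, 2.0000)
after link 2: o_2 = (1.8371, 1.8371, 3.5000)
after link 3: o_3 = (-2.4055, 1.8371, 3.5000)
after link 4: o_4 = (-4.5268, 3.9584, 3.5000)
after link 5: o_5 = (-5.9411, 2.5442, 6.5000)
after link 6: o_6 = (-5.2340, 1.8371, 5.5000)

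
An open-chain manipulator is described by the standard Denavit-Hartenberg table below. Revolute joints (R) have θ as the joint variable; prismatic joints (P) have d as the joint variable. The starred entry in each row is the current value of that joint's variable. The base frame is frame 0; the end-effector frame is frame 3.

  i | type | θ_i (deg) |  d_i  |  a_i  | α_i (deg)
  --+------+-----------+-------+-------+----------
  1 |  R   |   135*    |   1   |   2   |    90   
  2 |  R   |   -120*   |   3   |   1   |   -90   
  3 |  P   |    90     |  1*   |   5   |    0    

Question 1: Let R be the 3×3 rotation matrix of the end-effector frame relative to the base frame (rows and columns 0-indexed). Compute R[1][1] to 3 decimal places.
0.354

End-effector y-axis (col 1 of R) = (-0.3536,0.3536,0.8660)
R[1][1] = 0.3536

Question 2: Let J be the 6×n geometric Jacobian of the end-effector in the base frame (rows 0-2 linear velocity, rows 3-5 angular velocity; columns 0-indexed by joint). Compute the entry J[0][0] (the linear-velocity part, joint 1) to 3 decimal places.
-0.259

axis z_0 = ẑ; lever o_n−o_0 = (-3.0872,0.2588,-0.3660)
cross product → J_v[:, 0] = (-0.2588,-3.0872,0.0000)
J_ω[:, 0] = z_0
entry J[0][0] = -0.2588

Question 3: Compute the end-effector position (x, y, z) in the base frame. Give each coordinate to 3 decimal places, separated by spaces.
-3.087 0.259 -0.366

after link 1: o_1 = (-1.4142, 1.4142, 1.0000)
after link 2: o_2 = (1.0607, 3.1820, 0.1340)
after link 3: o_3 = (-3.0872, 0.2588, -0.3660)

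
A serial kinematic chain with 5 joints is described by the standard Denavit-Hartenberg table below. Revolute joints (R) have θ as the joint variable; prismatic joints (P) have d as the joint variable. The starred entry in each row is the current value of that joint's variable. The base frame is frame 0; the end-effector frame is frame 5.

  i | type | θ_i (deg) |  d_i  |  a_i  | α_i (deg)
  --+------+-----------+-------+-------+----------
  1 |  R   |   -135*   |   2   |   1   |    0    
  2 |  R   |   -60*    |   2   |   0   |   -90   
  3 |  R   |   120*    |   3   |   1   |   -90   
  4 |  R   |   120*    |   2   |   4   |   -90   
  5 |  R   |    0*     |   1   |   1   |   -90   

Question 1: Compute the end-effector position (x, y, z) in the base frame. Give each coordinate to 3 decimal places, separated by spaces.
0.038 -0.047 7.049

after link 1: o_1 = (-0.7071, -0.7071, 2.0000)
after link 2: o_2 = (-0.7071, -0.7071, 4.0000)
after link 3: o_3 = (-1.0006, -3.7343, 3.1340)
after link 4: o_4 = (0.6031, -0.5777, 5.8660)
after link 5: o_5 = (0.0381, -0.0474, 7.0490)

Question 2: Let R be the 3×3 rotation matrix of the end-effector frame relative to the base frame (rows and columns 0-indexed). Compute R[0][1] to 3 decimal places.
End-effector y-axis (col 1 of R) = (0.5477,0.3709,-0.7500)
R[0][1] = 0.5477

0.548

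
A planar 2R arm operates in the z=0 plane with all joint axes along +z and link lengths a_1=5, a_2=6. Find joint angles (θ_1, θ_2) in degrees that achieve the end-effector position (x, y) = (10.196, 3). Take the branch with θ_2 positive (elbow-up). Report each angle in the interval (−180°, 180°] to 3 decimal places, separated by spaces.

-0.003 30.006

cos θ_2 = (112.9584−5²−6²)/(2·5·6) = 0.8660; θ_2 = 30.0059° (elbow-up)
β = atan2(3.0000,10.1960) = 16.3956°; ψ = atan2(3.0005,10.1958) = 16.3986°
θ_1 = β − ψ = -0.0030°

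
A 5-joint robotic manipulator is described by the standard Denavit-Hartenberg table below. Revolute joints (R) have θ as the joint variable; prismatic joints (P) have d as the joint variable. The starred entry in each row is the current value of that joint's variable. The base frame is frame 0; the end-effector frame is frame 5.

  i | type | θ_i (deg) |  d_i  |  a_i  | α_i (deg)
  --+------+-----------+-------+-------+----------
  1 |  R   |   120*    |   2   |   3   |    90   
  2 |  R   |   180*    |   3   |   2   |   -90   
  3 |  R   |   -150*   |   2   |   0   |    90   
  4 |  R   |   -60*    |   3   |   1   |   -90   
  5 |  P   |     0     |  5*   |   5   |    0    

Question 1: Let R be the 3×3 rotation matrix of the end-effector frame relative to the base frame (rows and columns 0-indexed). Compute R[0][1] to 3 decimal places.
End-effector y-axis (col 1 of R) = (1.0000,-0.0000,0.0000)
R[0][1] = 1.0000

1.000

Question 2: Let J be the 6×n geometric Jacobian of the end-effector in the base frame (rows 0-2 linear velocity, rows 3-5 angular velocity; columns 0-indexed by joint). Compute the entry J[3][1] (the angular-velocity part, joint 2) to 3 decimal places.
0.866

axis z_1 = (0.8660,0.5000,0.0000); lever o_n−o_1 = (0.5981,7.0981,0.6962)
cross product → J_v[:, 1] = (0.3481,-0.6029,5.8481)
J_ω[:, 1] = z_1
entry J[3][1] = 0.8660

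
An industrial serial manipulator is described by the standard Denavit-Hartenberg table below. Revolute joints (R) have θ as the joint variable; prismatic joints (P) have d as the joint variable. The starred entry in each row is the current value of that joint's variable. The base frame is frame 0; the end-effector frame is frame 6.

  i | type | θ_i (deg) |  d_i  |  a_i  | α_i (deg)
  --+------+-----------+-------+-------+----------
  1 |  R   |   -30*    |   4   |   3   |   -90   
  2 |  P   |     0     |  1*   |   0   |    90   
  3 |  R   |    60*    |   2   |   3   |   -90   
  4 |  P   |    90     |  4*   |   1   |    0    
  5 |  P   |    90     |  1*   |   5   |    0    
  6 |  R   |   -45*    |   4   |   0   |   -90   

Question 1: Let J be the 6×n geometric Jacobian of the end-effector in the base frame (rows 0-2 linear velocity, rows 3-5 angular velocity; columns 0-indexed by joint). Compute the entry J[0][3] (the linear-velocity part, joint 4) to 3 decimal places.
prismatic axis z_3 = (-0.5000,0.8660,0.0000)
J_v[:, 3] = z_3; J_ω[:, 3] = (0,0,0)
entry J[0][3] = -0.5000

-0.500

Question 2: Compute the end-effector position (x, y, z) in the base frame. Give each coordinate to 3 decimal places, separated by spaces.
-3.134 6.160 5.000

after link 1: o_1 = (2.5981, -1.5000, 4.0000)
after link 2: o_2 = (3.0981, -0.6340, 4.0000)
after link 3: o_3 = (5.6962, 0.8660, 6.0000)
after link 4: o_4 = (3.6962, 4.3301, 5.0000)
after link 5: o_5 = (-1.1340, 2.6962, 5.0000)
after link 6: o_6 = (-3.1340, 6.1603, 5.0000)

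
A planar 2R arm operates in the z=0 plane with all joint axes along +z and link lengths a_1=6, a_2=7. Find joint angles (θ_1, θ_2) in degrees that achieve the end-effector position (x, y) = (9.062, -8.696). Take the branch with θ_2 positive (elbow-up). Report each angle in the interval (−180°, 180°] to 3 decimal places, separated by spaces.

cos θ_2 = (157.7403−6²−7²)/(2·6·7) = 0.8660; θ_2 = 30.0080° (elbow-up)
β = atan2(-8.6960,9.0620) = -43.8193°; ψ = atan2(3.5008,12.0617) = 16.1851°
θ_1 = β − ψ = -60.0044°

-60.004 30.008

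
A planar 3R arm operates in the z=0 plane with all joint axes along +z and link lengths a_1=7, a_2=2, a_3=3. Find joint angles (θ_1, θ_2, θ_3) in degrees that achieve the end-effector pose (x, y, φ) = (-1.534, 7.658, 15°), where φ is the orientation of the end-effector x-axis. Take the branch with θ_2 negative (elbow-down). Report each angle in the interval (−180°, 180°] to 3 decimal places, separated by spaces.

wrist centre = target − a_3·(cos φ, sin φ) = (-4.4318, 6.8815)
cos θ_2 = (66.9963−7²−2²)/(2·7·2) = 0.4999; θ_2 = -60.0088° (elbow-down)
β = atan2(6.8815,-4.4318) = 122.7819°; ψ = atan2(-1.7322,7.9997) = -12.2178°
θ_1 = β − ψ = 134.9997°
θ_3 = φ − θ_1 − θ_2 = -59.9909° (wrapped to (-180°,180°])

135.000 -60.009 -59.991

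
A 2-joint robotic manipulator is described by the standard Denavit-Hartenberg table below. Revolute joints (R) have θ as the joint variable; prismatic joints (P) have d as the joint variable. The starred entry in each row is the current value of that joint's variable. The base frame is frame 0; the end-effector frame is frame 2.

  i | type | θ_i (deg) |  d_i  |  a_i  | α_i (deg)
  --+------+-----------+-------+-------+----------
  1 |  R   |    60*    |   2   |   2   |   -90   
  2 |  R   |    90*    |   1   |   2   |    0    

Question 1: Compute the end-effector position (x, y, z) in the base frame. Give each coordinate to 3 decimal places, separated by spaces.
after link 1: o_1 = (1.0000, 1.7321, 2.0000)
after link 2: o_2 = (0.1340, 2.2321, 0.0000)

0.134 2.232 0.000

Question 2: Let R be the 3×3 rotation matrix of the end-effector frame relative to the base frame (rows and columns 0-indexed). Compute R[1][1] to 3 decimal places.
End-effector y-axis (col 1 of R) = (-0.5000,-0.8660,-0.0000)
R[1][1] = -0.8660

-0.866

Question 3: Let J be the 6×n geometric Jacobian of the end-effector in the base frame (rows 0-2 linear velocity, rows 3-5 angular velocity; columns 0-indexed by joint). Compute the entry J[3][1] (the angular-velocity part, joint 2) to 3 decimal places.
axis z_1 = (-0.8660,0.5000,0.0000); lever o_n−o_1 = (-0.8660,0.5000,-2.0000)
cross product → J_v[:, 1] = (-1.0000,-1.7321,-0.0000)
J_ω[:, 1] = z_1
entry J[3][1] = -0.8660

-0.866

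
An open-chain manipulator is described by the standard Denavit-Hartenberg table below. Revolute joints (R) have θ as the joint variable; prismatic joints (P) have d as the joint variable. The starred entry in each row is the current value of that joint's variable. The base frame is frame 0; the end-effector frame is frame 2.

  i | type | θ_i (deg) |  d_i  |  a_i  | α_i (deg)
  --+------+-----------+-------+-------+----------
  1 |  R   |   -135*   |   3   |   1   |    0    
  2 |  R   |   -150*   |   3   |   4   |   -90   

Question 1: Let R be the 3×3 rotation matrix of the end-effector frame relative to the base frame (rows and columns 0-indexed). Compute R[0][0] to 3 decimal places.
0.259

End-effector x-axis (col 0 of R) = (0.2588,0.9659,0.0000)
R[0][0] = 0.2588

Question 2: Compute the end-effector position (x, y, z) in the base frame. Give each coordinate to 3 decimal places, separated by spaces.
0.328 3.157 6.000

after link 1: o_1 = (-0.7071, -0.7071, 3.0000)
after link 2: o_2 = (0.3282, 3.1566, 6.0000)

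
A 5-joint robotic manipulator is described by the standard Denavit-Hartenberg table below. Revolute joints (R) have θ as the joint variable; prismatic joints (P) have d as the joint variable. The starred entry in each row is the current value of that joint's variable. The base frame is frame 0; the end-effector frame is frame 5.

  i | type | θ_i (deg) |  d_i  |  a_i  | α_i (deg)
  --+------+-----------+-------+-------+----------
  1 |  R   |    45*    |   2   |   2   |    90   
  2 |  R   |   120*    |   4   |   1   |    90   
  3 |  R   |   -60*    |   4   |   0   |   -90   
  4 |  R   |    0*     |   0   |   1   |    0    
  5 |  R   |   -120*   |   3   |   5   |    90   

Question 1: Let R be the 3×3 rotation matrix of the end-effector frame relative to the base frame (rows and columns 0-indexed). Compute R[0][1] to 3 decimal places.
End-effector y-axis (col 1 of R) = (0.0474,-0.6597,0.7500)
R[0][1] = 0.0474

0.047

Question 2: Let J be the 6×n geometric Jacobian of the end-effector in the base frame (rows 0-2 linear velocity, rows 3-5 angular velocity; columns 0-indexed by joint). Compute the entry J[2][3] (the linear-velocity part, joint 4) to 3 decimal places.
2.625

axis z_3 = (0.0474,-0.6597,0.7500); lever o_n−o_3 = (3.9775,0.0190,3.7655)
cross product → J_v[:, 3] = (-2.4986,2.8047,2.6250)
J_ω[:, 3] = z_3
entry J[2][3] = 2.6250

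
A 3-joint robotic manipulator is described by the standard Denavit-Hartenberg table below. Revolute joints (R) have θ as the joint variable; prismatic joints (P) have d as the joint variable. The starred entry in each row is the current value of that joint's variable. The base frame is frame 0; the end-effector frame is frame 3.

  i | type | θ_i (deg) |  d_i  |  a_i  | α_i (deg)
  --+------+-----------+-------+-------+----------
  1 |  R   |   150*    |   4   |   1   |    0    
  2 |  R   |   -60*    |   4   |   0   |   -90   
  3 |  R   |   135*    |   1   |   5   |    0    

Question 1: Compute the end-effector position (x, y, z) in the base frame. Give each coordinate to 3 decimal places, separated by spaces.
after link 1: o_1 = (-0.8660, 0.5000, 4.0000)
after link 2: o_2 = (-0.8660, 0.5000, 8.0000)
after link 3: o_3 = (-1.8660, -3.0355, 4.4645)

-1.866 -3.036 4.464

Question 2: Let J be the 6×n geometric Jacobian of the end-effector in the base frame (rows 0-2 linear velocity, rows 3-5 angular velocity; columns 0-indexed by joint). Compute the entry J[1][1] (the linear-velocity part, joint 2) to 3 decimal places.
-1.000

axis z_1 = (0.0000,0.0000,1.0000); lever o_n−o_1 = (-1.0000,-3.5355,0.4645)
cross product → J_v[:, 1] = (3.5355,-1.0000,0.0000)
J_ω[:, 1] = z_1
entry J[1][1] = -1.0000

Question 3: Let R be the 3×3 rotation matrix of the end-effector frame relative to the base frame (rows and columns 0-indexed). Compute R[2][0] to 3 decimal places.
-0.707

End-effector x-axis (col 0 of R) = (0.0000,-0.7071,-0.7071)
R[2][0] = -0.7071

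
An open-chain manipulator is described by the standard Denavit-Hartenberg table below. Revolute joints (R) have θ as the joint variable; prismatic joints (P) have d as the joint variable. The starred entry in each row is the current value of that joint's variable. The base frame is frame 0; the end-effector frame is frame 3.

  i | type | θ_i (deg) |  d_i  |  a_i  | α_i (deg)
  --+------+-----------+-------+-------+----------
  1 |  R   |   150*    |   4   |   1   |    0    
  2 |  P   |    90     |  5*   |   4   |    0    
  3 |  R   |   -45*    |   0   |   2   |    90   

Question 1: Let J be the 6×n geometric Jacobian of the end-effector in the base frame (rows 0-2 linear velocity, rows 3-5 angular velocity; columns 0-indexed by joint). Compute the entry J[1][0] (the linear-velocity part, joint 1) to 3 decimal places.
-4.798

axis z_0 = ẑ; lever o_n−o_0 = (-4.7979,-3.4817,9.0000)
cross product → J_v[:, 0] = (3.4817,-4.7979,0.0000)
J_ω[:, 0] = z_0
entry J[1][0] = -4.7979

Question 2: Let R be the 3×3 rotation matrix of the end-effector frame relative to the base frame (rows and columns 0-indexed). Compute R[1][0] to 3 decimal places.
-0.259

End-effector x-axis (col 0 of R) = (-0.9659,-0.2588,0.0000)
R[1][0] = -0.2588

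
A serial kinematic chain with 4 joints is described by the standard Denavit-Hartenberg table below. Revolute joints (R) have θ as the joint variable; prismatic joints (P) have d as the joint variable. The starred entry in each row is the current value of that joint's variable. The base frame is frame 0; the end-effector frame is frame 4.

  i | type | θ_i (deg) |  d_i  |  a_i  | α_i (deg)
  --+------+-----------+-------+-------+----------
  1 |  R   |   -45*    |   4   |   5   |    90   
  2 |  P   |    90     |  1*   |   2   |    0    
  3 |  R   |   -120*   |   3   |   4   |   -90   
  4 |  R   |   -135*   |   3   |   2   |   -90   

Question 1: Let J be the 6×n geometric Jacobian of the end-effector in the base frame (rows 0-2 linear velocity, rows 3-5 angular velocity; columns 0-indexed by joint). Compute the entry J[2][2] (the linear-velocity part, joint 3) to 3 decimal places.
axis z_2 = (-0.7071,-0.7071,0.0000); lever o_n−o_2 = (-0.4772,-5.7654,1.3052)
cross product → J_v[:, 2] = (-0.9229,0.9229,3.7394)
J_ω[:, 2] = z_2
entry J[2][2] = 3.7394

3.739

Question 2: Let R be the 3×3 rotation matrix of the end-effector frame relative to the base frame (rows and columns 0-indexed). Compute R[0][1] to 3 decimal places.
-0.354

End-effector y-axis (col 1 of R) = (-0.3536,0.3536,-0.8660)
R[0][1] = -0.3536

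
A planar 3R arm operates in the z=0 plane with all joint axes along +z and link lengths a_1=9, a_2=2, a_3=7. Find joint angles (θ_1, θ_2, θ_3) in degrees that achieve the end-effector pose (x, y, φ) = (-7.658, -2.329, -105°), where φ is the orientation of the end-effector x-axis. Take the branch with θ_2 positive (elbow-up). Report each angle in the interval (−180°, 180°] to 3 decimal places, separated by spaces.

wrist centre = target − a_3·(cos φ, sin φ) = (-5.8463, 4.4325)
cos θ_2 = (53.8257−9²−2²)/(2·9·2) = -0.8660; θ_2 = 149.9916° (elbow-up)
β = atan2(4.4325,-5.8463) = 142.8316°; ψ = atan2(1.0003,7.2681) = 7.8360°
θ_1 = β − ψ = 134.9956°
θ_3 = φ − θ_1 − θ_2 = -29.9872° (wrapped to (-180°,180°])

134.996 149.992 -29.987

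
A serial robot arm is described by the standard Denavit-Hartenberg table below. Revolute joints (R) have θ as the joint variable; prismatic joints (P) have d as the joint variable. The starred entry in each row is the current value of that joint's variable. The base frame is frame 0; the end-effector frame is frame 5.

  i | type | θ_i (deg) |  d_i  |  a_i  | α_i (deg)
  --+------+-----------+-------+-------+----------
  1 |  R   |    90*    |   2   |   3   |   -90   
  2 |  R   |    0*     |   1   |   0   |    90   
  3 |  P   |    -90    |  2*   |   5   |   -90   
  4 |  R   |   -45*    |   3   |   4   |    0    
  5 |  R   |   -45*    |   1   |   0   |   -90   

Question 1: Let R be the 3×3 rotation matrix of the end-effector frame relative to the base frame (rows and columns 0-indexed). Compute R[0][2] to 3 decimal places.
1.000

End-effector z-axis (col 2 of R) = (1.0000,0.0000,-0.0000)
R[0][2] = 1.0000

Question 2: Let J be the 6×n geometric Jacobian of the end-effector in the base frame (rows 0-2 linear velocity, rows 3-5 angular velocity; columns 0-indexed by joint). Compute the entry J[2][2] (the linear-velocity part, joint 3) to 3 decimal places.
prismatic axis z_2 = (0.0000,0.0000,1.0000)
J_v[:, 2] = z_2; J_ω[:, 2] = (0,0,0)
entry J[2][2] = 1.0000

1.000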